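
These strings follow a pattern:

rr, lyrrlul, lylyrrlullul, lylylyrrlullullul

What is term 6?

Each term wraps the previous one in ly on the left and lul on the right.
From lylylyrrlullullul, 2 further steps: lylylyrrlullullul → lylylylyrrlullullullul → (answer).

lylylylylyrrlullullullullul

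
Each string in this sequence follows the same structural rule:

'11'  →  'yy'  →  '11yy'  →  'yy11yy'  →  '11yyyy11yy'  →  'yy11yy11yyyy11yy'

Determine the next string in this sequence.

From term 3 onward, concatenate the second-to-last term with the last: 11·yy = 11yy, yy·11yy = yy11yy, …
So term 7 is 11yyyy11yy·yy11yy11yyyy11yy.

11yyyy11yyyy11yy11yyyy11yy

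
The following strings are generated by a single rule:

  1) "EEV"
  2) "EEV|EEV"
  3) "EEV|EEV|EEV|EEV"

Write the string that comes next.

Every step duplicates the string with '|' between the halves.
Doubling EEV|EEV|EEV|EEV with '|' between the halves:

EEV|EEV|EEV|EEV|EEV|EEV|EEV|EEV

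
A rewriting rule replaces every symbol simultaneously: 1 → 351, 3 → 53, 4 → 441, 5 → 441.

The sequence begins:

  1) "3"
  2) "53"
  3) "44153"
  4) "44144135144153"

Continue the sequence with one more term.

4414413514414413515344135144144135144153

Replace each of the 14 characters of 44144135144153 in place — 441 441 351 441 441 351 53 441 351 441 441 351 441 53 — and concatenate.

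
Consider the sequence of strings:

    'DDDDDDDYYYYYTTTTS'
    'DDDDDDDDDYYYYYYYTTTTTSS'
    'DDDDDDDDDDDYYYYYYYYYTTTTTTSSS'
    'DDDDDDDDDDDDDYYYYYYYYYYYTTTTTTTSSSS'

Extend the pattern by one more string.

Reading off run lengths: D runs 7, 9, 11, 13; Y runs 5, 7, 9, 11; T runs 4, 5, 6, 7; S runs 1, 2, 3, 4 — each is linear in n, where the shown terms are n = 3, 4, 5, 6.
Setting n = 7 gives 15, 13, 8, 5 characters in each block.

DDDDDDDDDDDDDDDYYYYYYYYYYYYYTTTTTTTTSSSSS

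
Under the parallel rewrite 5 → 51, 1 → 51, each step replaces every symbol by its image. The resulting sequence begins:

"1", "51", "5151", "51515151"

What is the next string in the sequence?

5151515151515151

Rewriting each symbol of 51515151: 5→51, 1→51, 5→51, 1→51, 5→51, 1→51, 5→51, 1→51, which concatenates to 51 51 51 51 51 51 51 51.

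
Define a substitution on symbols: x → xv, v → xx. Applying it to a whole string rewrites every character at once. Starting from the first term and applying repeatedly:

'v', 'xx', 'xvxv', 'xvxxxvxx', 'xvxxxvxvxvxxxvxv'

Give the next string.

xvxxxvxvxvxxxvxxxvxxxvxvxvxxxvxx

Applying the rule to each of the 16 symbols of xvxxxvxvxvxxxvxv gives the pieces xv xx xv xv xv xx xv xx xv xx xv xv xv xx xv xx, which concatenate to the answer.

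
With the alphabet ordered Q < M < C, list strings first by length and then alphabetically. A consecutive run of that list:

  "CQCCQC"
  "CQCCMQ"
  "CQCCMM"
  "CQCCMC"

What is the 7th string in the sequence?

CQCCCC

Continuing the enumeration 3 steps past CQCCMC: CQCCMC → CQCCCQ → CQCCCM → (answer).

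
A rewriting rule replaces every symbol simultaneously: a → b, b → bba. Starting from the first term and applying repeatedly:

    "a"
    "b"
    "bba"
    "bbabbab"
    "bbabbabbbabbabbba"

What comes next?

φ(bbabbabbbabbabbba) expands symbol-by-symbol to bba bba b bba bba b bba bba bba b bba bba b bba bba bba b; joining the 17 pieces gives the next term.

bbabbabbbabbabbbabbabbabbbabbabbbabbabbab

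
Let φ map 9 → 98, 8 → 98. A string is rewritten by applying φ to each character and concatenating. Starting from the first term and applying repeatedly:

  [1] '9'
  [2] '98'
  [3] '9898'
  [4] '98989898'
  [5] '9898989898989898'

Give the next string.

φ(9898989898989898) expands symbol-by-symbol to 98 98 98 98 98 98 98 98 98 98 98 98 98 98 98 98; joining the 16 pieces gives the next term.

98989898989898989898989898989898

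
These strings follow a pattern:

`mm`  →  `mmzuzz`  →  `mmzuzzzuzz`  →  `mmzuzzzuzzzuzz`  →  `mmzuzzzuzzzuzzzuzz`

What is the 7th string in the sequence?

Each term is the previous one with zuzz appended.
From mmzuzzzuzzzuzzzuzz, 2 further steps: mmzuzzzuzzzuzzzuzz → mmzuzzzuzzzuzzzuzzzuzz → (answer).

mmzuzzzuzzzuzzzuzzzuzzzuzz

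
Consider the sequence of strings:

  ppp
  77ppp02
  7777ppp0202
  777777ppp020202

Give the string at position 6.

Each term wraps the previous one in 77 on the left and 02 on the right.
From 777777ppp020202, 2 further steps: 777777ppp020202 → 77777777ppp02020202 → (answer).

7777777777ppp0202020202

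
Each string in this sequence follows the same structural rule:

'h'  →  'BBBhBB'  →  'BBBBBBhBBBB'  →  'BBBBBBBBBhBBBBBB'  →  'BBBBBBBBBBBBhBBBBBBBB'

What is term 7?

Each term wraps the previous one in BBB on the left and BB on the right.
From BBBBBBBBBBBBhBBBBBBBB, 2 further steps: BBBBBBBBBBBBhBBBBBBBB → BBBBBBBBBBBBBBBhBBBBBBBBBB → (answer).

BBBBBBBBBBBBBBBBBBhBBBBBBBBBBBB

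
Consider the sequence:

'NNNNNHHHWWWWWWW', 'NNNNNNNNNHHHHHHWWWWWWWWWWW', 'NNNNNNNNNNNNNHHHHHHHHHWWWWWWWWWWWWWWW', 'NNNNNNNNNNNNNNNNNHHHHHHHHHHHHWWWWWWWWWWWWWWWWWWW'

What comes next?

NNNNNNNNNNNNNNNNNNNNNHHHHHHHHHHHHHHHWWWWWWWWWWWWWWWWWWWWWWW

Term n consists of 4n+1 N's, followed by 3n H's, followed by 4n+3 W's (n = 1, 2, …).
Setting n = 5 gives 21, 15, 23 characters in each block.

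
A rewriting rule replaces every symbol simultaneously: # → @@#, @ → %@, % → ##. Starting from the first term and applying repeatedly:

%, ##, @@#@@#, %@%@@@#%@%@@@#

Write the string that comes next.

Rewriting the 14 symbols of %@%@@@#%@%@@@# one by one yields ## %@ ## %@ %@ %@ @@# ## %@ ## %@ %@ %@ @@#; concatenated:

##%@##%@%@%@@@###%@##%@%@%@@@#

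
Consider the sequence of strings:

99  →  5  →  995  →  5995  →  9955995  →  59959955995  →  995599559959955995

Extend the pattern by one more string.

59959955995995599559959955995

From term 3 onward, concatenate the second-to-last term with the last: 99·5 = 995, 5·995 = 5995, …
So term 8 is 59959955995·995599559959955995.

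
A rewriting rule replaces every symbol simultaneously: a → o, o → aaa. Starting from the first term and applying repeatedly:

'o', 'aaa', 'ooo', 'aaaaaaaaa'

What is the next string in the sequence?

Expanding aaaaaaaaa: a→o, a→o, a→o, a→o, a→o, a→o, a→o, a→o, a→o. Concatenated: o o o o o o o o o.

ooooooooo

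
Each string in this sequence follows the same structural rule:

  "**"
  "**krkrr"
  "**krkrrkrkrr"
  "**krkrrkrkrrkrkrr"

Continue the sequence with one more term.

Each term is the previous one with krkrr appended.
Applying this once more to **krkrrkrkrrkrkrr:

**krkrrkrkrrkrkrrkrkrr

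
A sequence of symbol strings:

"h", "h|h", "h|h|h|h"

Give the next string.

Each string is two copies of the previous one joined by '|'.
So the next term is two copies of h|h|h|h with '|' between the halves.

h|h|h|h|h|h|h|h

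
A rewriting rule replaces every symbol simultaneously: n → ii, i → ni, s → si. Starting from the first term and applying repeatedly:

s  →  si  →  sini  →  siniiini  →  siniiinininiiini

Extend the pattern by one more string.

Replace each of the 16 characters of siniiinininiiini in place — si ni ii ni ni ni ii ni ii ni ii ni ni ni ii ni — and concatenate.

siniiinininiiiniiiniiinininiiini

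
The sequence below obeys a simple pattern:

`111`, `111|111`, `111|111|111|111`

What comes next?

111|111|111|111|111|111|111|111

s(k+1) = s(k)·|·s(k) — each term doubles the last with '|' between the halves.
So the next term is two copies of 111|111|111|111 with '|' between the halves.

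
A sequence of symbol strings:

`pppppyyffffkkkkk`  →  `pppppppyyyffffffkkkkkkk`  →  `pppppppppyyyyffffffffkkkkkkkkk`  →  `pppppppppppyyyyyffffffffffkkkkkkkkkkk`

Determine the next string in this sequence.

Term n consists of 2n+1 p's, followed by n y's, followed by 2n f's, followed by 2n+1 k's, where the shown terms are n = 2, 3, 4, 5.
Setting n = 6 gives 13, 6, 12, 13 characters in each block.

pppppppppppppyyyyyyffffffffffffkkkkkkkkkkkkk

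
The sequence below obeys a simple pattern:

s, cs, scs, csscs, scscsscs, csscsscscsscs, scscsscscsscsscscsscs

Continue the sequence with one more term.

csscsscscsscsscscsscscsscsscscsscs

From term 3 onward, concatenate the second-to-last term with the last: s·cs = scs, cs·scs = csscs, …
The next term joins csscsscscsscs and scscsscscsscsscscsscs.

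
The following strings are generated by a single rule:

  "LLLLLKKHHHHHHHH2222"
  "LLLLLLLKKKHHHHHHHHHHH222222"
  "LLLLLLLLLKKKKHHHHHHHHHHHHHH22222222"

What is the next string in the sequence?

LLLLLLLLLLLKKKKKHHHHHHHHHHHHHHHHH2222222222

The n-th term is 2n+1 L's then n K's then 3n+2 H's then 2n 2's, where the shown terms are n = 2, 3, 4.
At n = 5 the blocks have lengths 11, 5, 17, 10.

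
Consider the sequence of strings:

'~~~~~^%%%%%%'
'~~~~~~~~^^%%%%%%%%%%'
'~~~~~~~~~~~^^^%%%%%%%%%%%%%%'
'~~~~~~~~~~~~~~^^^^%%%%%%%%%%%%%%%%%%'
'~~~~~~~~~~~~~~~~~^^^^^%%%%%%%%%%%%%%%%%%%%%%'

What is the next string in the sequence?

~~~~~~~~~~~~~~~~~~~~^^^^^^%%%%%%%%%%%%%%%%%%%%%%%%%%

Term n consists of 3n-1 ~'s, followed by n-1 ^'s, followed by 4n-2 %'s, where the shown terms are n = 2, 3, 4, 5, 6.
Setting n = 7 gives 20, 6, 26 characters in each block.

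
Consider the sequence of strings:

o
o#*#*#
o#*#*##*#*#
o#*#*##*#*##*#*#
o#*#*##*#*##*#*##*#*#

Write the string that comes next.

Each term is the previous one with #*#*# appended.
Applying this once more to o#*#*##*#*##*#*##*#*#:

o#*#*##*#*##*#*##*#*##*#*#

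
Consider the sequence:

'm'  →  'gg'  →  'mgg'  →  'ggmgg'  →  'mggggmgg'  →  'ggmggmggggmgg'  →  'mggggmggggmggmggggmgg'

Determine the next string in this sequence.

ggmggmggggmggmggggmggggmggmggggmgg

This is a Fibonacci-style word recurrence s(k) = s(k−2)·s(k−1): e.g. m·gg = mgg.
So term 8 is ggmggmggggmgg·mggggmggggmggmggggmgg.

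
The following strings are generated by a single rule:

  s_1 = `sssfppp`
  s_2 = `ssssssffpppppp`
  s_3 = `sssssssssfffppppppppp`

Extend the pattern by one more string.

ssssssssssssffffpppppppppppp

Reading off run lengths: s runs 3, 6, 9; f runs 1, 2, 3; p runs 3, 6, 9 — each is linear in n (n = 1, 2, …).
Setting n = 4 gives 12, 4, 12 characters in each block.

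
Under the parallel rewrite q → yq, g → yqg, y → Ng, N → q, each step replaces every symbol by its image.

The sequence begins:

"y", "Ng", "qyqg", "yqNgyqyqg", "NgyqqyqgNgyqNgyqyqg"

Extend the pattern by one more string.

qyqgNgyqyqNgyqyqgqyqgNgyqqyqgNgyqNgyqyqg

Applying the rule to each of the 19 symbols of NgyqqyqgNgyqNgyqyqg gives the pieces q yqg Ng yq yq Ng yq yqg q yqg Ng yq q yqg Ng yq Ng yq yqg, which concatenate to the answer.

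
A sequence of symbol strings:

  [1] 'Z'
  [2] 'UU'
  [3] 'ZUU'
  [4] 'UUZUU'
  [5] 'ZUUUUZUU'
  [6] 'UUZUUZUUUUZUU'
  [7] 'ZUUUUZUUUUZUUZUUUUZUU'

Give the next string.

From term 3 onward, concatenate the second-to-last term with the last: Z·UU = ZUU, UU·ZUU = UUZUU, …
So term 8 is UUZUUZUUUUZUU·ZUUUUZUUUUZUUZUUUUZUU.

UUZUUZUUUUZUUZUUUUZUUUUZUUZUUUUZUU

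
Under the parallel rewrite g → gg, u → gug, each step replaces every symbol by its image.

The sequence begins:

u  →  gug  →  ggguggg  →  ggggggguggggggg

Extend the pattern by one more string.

Rewriting the 15 symbols of ggggggguggggggg one by one yields gg gg gg gg gg gg gg gug gg gg gg gg gg gg gg; concatenated:

ggggggggggggggguggggggggggggggg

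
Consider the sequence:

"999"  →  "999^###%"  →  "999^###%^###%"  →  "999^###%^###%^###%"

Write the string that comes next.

999^###%^###%^###%^###%

Every step adds ^###% to the end: s(k+1) = s(k)·^###%.
One more step from 999^###%^###%^###% gives the answer.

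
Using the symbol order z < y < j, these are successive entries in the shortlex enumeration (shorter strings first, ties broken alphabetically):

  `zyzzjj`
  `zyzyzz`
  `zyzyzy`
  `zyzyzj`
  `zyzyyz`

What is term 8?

Stepping forward 3 times from zyzyyz: zyzyyz → zyzyyy → zyzyyj, then the target.

zyzyjz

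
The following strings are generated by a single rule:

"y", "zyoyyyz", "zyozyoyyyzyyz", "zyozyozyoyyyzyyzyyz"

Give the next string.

Every step adds zyo to the front and yyz to the end of the previous string.
Applying this once more to zyozyozyoyyyzyyzyyz:

zyozyozyozyoyyyzyyzyyzyyz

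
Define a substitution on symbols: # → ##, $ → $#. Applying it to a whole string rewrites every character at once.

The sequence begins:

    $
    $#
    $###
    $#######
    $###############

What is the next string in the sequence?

φ($###############) expands symbol-by-symbol to $# ## ## ## ## ## ## ## ## ## ## ## ## ## ## ##; joining the 16 pieces gives the next term.

$###############################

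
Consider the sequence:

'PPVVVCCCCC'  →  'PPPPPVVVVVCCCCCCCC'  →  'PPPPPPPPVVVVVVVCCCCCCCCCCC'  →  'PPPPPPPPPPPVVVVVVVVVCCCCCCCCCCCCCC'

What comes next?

PPPPPPPPPPPPPPVVVVVVVVVVVCCCCCCCCCCCCCCCCC

Term n consists of 3n-1 P's, followed by 2n+1 V's, followed by 3n+2 C's (n = 1, 2, …).
Setting n = 5 gives 14, 11, 17 characters in each block.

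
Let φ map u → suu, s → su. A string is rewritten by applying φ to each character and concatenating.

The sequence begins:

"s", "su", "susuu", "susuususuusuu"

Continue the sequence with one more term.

susuususuusuususuususuusuususuusuu

Applying the rule to each of the 13 symbols of susuususuusuu gives the pieces su suu su suu suu su suu su suu suu su suu suu, which concatenate to the answer.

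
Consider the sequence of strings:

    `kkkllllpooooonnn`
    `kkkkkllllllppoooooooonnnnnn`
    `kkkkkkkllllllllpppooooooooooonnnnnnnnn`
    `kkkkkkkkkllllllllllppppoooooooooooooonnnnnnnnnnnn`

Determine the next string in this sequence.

kkkkkkkkkkkllllllllllllpppppooooooooooooooooonnnnnnnnnnnnnnn

The n-th term is 2n+1 k's then 2n+2 l's then n p's then 3n+2 o's then 3n n's (n = 1, 2, …).
Setting n = 5 gives 11, 12, 5, 17, 15 characters in each block.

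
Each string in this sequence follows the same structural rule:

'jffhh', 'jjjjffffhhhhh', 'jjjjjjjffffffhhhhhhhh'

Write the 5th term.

Each string has the form j^{3n-2} f^{2n} h^{3n-1} (n = 1, 2, …).
Setting n = 5 gives 13, 10, 14 characters in each block.

jjjjjjjjjjjjjffffffffffhhhhhhhhhhhhhh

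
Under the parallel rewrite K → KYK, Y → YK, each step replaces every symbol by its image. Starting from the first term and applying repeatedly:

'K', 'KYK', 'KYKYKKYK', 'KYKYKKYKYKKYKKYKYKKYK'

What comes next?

KYKYKKYKYKKYKKYKYKKYKYKKYKKYKYKKYKKYKYKKYKYKKYKKYKYKKYK

Replace each of the 21 characters of KYKYKKYKYKKYKKYKYKKYK in place — KYK YK KYK YK KYK KYK YK KYK YK KYK KYK YK KYK KYK YK KYK YK KYK KYK YK KYK — and concatenate.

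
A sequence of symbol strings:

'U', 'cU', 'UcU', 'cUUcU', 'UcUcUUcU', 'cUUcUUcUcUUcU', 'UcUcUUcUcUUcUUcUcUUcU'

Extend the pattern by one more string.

cUUcUUcUcUUcUUcUcUUcUcUUcUUcUcUUcU

Each term (from the third on) is the two preceding terms concatenated in order: term 3 = U·cU = UcU.
So term 8 is cUUcUUcUcUUcU·UcUcUUcUcUUcUUcUcUUcU.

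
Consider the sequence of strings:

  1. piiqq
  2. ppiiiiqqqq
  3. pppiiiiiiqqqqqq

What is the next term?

Term n consists of n p's, followed by 2n i's, followed by 2n q's (n = 1, 2, …).
Setting n = 4 gives 4, 8, 8 characters in each block.

ppppiiiiiiiiqqqqqqqq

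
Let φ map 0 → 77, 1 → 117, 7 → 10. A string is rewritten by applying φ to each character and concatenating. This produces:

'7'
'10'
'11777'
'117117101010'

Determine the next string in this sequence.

Rewriting each symbol of 117117101010: 1→117, 1→117, 7→10, 1→117, 1→117, 7→10, 1→117, 0→77, 1→117, 0→77, 1→117, 0→77, which concatenates to 117 117 10 117 117 10 117 77 117 77 117 77.

1171171011711710117771177711777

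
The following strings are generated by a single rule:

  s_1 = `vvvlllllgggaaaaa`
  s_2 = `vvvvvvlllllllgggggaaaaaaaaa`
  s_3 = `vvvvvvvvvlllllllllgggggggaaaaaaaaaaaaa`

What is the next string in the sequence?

Term n consists of 3n v's, followed by 2n+3 l's, followed by 2n+1 g's, followed by 4n+1 a's (n = 1, 2, …).
For the next term, n = 4, so the run lengths are 12, 11, 9, 17.

vvvvvvvvvvvvlllllllllllgggggggggaaaaaaaaaaaaaaaaa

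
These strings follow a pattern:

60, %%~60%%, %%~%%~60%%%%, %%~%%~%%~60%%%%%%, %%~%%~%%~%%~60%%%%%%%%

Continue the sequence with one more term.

Every step adds %%~ to the front and %% to the end of the previous string.
Applying this once more to %%~%%~%%~%%~60%%%%%%%%:

%%~%%~%%~%%~%%~60%%%%%%%%%%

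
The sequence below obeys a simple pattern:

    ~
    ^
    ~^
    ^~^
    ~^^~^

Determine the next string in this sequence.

This is a Fibonacci-style word recurrence s(k) = s(k−2)·s(k−1): e.g. ~·^ = ~^.
So term 6 is ^~^·~^^~^.

^~^~^^~^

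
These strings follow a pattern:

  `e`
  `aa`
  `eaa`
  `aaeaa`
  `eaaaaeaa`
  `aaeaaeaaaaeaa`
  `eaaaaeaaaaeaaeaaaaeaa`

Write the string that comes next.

From term 3 onward, concatenate the second-to-last term with the last: e·aa = eaa, aa·eaa = aaeaa, …
So term 8 is aaeaaeaaaaeaa·eaaaaeaaaaeaaeaaaaeaa.

aaeaaeaaaaeaaeaaaaeaaaaeaaeaaaaeaa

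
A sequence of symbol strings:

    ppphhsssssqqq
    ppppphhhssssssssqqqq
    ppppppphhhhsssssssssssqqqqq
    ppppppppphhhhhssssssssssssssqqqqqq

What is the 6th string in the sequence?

Each string has the form p^{2n-1} h^{n} s^{3n-1} q^{n+1}, where the shown terms are n = 2, 3, 4, 5.
Setting n = 7 gives 13, 7, 20, 8 characters in each block.

ppppppppppppphhhhhhhssssssssssssssssssssqqqqqqqq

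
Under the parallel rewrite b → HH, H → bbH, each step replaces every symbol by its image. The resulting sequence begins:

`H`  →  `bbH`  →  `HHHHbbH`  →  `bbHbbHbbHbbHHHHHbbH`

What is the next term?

HHHHbbHHHHHbbHHHHHbbHHHHHbbHbbHbbHbbHbbHHHHHbbH

φ(bbHbbHbbHbbHHHHHbbH) expands symbol-by-symbol to HH HH bbH HH HH bbH HH HH bbH HH HH bbH bbH bbH bbH bbH HH HH bbH; joining the 19 pieces gives the next term.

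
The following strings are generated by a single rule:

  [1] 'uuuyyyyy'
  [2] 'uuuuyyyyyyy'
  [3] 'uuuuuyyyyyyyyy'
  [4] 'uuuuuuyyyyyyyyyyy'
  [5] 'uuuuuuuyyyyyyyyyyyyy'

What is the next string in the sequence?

uuuuuuuuyyyyyyyyyyyyyyy

The n-th term is n+1 u's then 2n+1 y's, where the shown terms are n = 2, 3, 4, 5, 6.
For the next term, n = 7, so the run lengths are 8, 15.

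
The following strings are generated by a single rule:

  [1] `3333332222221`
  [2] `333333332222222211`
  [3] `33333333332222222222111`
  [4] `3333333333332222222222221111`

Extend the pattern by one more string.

The n-th term is 2n 3's then 2n 2's then n-2 1's, where the shown terms are n = 3, 4, 5, 6.
At n = 7 the blocks have lengths 14, 14, 5.

333333333333332222222222222211111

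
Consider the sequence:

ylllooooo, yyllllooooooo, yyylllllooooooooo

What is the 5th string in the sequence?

Term n consists of n-1 y's, followed by n+1 l's, followed by 2n+1 o's, where the shown terms are n = 2, 3, 4.
For term 5, n = 6, so the run lengths are 5, 7, 13.

yyyyylllllllooooooooooooo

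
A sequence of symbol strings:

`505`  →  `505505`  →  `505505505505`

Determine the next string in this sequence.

Each string is two copies of the previous one concatenated.
One more doubling of 505505505505 gives the answer.

505505505505505505505505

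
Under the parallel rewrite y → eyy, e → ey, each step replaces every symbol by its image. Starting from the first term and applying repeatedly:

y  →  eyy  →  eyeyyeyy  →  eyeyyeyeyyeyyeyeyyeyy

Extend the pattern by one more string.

Replace each of the 21 characters of eyeyyeyeyyeyyeyeyyeyy in place — ey eyy ey eyy eyy ey eyy ey eyy eyy ey eyy eyy ey eyy ey eyy eyy ey eyy eyy — and concatenate.

eyeyyeyeyyeyyeyeyyeyeyyeyyeyeyyeyyeyeyyeyeyyeyyeyeyyeyy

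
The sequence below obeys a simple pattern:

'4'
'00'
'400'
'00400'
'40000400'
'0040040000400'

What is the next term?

Each term (from the third on) is the two preceding terms concatenated in order: term 3 = 4·00 = 400.
The next term joins 40000400 and 0040040000400.

400004000040040000400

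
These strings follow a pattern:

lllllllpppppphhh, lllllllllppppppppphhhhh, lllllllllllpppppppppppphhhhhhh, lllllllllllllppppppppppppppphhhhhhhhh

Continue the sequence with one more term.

Reading off run lengths: l runs 7, 9, 11, 13; p runs 6, 9, 12, 15; h runs 3, 5, 7, 9 — each is linear in n, where the shown terms are n = 2, 3, 4, 5.
At n = 6 the blocks have lengths 15, 18, 11.

lllllllllllllllpppppppppppppppppphhhhhhhhhhh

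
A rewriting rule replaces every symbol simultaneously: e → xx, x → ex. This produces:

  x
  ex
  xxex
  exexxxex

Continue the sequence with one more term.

xxexxxexexexxxex

Expanding exexxxex: e→xx, x→ex, e→xx, x→ex, x→ex, x→ex, e→xx, x→ex. Concatenated: xx ex xx ex ex ex xx ex.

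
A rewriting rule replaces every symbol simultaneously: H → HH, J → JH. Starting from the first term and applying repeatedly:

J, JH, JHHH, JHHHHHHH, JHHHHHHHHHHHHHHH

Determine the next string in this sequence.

JHHHHHHHHHHHHHHHHHHHHHHHHHHHHHHH

Replace each of the 16 characters of JHHHHHHHHHHHHHHH in place — JH HH HH HH HH HH HH HH HH HH HH HH HH HH HH HH — and concatenate.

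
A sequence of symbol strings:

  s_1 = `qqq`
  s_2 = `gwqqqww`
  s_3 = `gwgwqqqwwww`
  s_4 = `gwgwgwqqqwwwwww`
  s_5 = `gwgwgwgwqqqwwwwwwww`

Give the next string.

Each term wraps the previous one in gw on the left and ww on the right.
One more step from gwgwgwgwqqqwwwwwwww gives the answer.

gwgwgwgwgwqqqwwwwwwwwww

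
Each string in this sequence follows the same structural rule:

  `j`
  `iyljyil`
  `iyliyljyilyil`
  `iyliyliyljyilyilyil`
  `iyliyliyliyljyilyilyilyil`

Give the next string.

Each term wraps the previous one in iyl on the left and yil on the right.
So the next term is iyl·iyliyliyliyljyilyilyilyil·yil.

iyliyliyliyliyljyilyilyilyilyil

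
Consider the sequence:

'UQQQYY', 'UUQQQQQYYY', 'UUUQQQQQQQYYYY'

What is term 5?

Each string has the form U^{n} Q^{2n+1} Y^{n+1} (n = 1, 2, …).
Setting n = 5 gives 5, 11, 6 characters in each block.

UUUUUQQQQQQQQQQQYYYYYY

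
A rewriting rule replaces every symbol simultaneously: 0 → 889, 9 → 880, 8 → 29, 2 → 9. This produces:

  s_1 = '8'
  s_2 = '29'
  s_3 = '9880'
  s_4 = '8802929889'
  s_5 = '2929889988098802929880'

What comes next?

98809880292988088029298898802929889988098802929889

φ(2929889988098802929880) expands symbol-by-symbol to 9 880 9 880 29 29 880 880 29 29 889 880 29 29 889 9 880 9 880 29 29 889; joining the 22 pieces gives the next term.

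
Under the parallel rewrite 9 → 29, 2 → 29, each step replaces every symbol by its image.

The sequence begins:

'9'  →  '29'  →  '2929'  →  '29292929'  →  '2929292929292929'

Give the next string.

29292929292929292929292929292929

Applying the rule to each of the 16 symbols of 2929292929292929 gives the pieces 29 29 29 29 29 29 29 29 29 29 29 29 29 29 29 29, which concatenate to the answer.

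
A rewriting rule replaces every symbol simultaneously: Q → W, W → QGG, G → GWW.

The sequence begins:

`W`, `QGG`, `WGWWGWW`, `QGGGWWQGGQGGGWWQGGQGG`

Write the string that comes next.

WGWWGWWGWWQGGQGGWGWWGWWWGWWGWWGWWQGGQGGWGWWGWWWGWWGWW

φ(QGGGWWQGGQGGGWWQGGQGG) expands symbol-by-symbol to W GWW GWW GWW QGG QGG W GWW GWW W GWW GWW GWW QGG QGG W GWW GWW W GWW GWW; joining the 21 pieces gives the next term.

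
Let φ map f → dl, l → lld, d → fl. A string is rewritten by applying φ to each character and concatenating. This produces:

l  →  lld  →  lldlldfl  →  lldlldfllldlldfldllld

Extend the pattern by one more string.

Replace each of the 21 characters of lldlldfllldlldfldllld in place — lld lld fl lld lld fl dl lld lld lld fl lld lld fl dl lld fl lld lld lld fl — and concatenate.

lldlldfllldlldfldllldlldlldfllldlldfldllldfllldlldlldfl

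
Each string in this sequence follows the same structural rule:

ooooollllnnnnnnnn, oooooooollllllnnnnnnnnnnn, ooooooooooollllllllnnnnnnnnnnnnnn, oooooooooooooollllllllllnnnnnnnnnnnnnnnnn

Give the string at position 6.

oooooooooooooooooooollllllllllllllnnnnnnnnnnnnnnnnnnnnnnn

Reading off run lengths: o runs 5, 8, 11, 14; l runs 4, 6, 8, 10; n runs 8, 11, 14, 17 — each is linear in n, where the shown terms are n = 2, 3, 4, 5.
Setting n = 7 gives 20, 14, 23 characters in each block.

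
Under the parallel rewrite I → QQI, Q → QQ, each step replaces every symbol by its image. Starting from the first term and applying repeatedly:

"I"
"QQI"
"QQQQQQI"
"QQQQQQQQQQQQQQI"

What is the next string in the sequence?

QQQQQQQQQQQQQQQQQQQQQQQQQQQQQQI

Applying the rule to each of the 15 symbols of QQQQQQQQQQQQQQI gives the pieces QQ QQ QQ QQ QQ QQ QQ QQ QQ QQ QQ QQ QQ QQ QQI, which concatenate to the answer.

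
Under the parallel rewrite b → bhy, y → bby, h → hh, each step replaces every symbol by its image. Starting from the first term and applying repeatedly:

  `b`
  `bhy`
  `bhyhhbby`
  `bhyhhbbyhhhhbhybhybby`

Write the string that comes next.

φ(bhyhhbbyhhhhbhybhybby) expands symbol-by-symbol to bhy hh bby hh hh bhy bhy bby hh hh hh hh bhy hh bby bhy hh bby bhy bhy bby; joining the 21 pieces gives the next term.

bhyhhbbyhhhhbhybhybbyhhhhhhhhbhyhhbbybhyhhbbybhybhybby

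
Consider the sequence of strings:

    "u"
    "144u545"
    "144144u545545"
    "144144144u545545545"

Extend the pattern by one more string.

Every step adds 144 to the front and 545 to the end of the previous string.
Applying this once more to 144144144u545545545:

144144144144u545545545545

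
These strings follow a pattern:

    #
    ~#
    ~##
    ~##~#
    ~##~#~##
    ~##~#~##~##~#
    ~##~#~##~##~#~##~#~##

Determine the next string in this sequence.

~##~#~##~##~#~##~#~##~##~#~##~##~#

This is a Fibonacci-style word recurrence s(k) = s(k−1)·s(k−2): e.g. ~#·# = ~##.
So term 8 is ~##~#~##~##~#~##~#~##·~##~#~##~##~#.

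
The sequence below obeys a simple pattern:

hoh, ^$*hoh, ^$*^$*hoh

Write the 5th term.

The strings grow by a fixed prefix ^$* each time.
From ^$*^$*hoh, 2 further steps: ^$*^$*hoh → ^$*^$*^$*hoh → (answer).

^$*^$*^$*^$*hoh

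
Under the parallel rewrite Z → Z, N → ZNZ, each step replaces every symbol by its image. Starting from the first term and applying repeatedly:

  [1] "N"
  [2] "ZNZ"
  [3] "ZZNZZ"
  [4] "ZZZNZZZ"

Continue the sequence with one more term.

ZZZZNZZZZ

Rewriting each symbol of ZZZNZZZ: Z→Z, Z→Z, Z→Z, N→ZNZ, Z→Z, Z→Z, Z→Z, which concatenates to Z Z Z ZNZ Z Z Z.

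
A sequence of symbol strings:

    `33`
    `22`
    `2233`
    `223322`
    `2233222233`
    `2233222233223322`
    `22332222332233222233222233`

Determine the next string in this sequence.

223322223322332222332222332233222233223322

From term 3 onward, concatenate the last term with the second-to-last: 22·33 = 2233, 2233·22 = 223322, …
The next term joins 22332222332233222233222233 and 2233222233223322.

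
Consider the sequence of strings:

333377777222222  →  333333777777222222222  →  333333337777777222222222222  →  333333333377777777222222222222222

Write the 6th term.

333333333333337777777777222222222222222222222

Term n consists of 2n 3's, followed by n+3 7's, followed by 3n 2's, where the shown terms are n = 2, 3, 4, 5.
Setting n = 7 gives 14, 10, 21 characters in each block.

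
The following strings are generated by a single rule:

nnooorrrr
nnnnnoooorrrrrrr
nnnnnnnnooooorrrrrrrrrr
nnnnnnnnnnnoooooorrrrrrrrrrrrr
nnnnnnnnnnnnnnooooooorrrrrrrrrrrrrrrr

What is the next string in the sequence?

nnnnnnnnnnnnnnnnnoooooooorrrrrrrrrrrrrrrrrrr

The n-th term is 3n-1 n's then n+2 o's then 3n+1 r's (n = 1, 2, …).
For the next term, n = 6, so the run lengths are 17, 8, 19.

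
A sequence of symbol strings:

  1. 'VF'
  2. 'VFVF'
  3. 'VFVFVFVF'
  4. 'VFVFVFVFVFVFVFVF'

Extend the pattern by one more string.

VFVFVFVFVFVFVFVFVFVFVFVFVFVFVFVF

Each string is two copies of the previous one concatenated.
So the next term is two copies of VFVFVFVFVFVFVFVF.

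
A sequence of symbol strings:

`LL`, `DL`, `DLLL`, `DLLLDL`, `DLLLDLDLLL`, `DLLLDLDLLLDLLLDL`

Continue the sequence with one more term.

DLLLDLDLLLDLLLDLDLLLDLDLLL

From term 3 onward, concatenate the last term with the second-to-last: DL·LL = DLLL, DLLL·DL = DLLLDL, …
So term 7 is DLLLDLDLLLDLLLDL·DLLLDLDLLL.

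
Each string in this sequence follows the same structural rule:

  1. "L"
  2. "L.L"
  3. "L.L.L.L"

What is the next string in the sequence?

L.L.L.L.L.L.L.L

s(k+1) = s(k)·.·s(k) — each term doubles the last with '.' between the halves.
One more doubling of L.L.L.L gives the answer.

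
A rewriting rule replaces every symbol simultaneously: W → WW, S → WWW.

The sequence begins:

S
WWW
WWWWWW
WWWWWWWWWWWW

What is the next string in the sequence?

WWWWWWWWWWWWWWWWWWWWWWWW

Expanding WWWWWWWWWWWW: W→WW, W→WW, W→WW, W→WW, W→WW, W→WW, W→WW, W→WW, W→WW, W→WW, W→WW, W→WW. Concatenated: WW WW WW WW WW WW WW WW WW WW WW WW.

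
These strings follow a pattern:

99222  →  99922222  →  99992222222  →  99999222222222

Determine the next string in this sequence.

Reading off run lengths: 9 runs 2, 3, 4, 5; 2 runs 3, 5, 7, 9 — each is linear in n (n = 1, 2, …).
At n = 5 the blocks have lengths 6, 11.

99999922222222222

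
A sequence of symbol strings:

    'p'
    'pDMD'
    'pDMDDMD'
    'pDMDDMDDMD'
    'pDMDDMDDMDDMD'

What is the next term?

Each term is the previous one with DMD appended.
Applying this once more to pDMDDMDDMDDMD:

pDMDDMDDMDDMDDMD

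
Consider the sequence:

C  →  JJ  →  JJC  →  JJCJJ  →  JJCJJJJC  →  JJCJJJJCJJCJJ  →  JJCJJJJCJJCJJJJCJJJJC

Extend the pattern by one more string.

This is a Fibonacci-style word recurrence s(k) = s(k−1)·s(k−2): e.g. JJ·C = JJC.
The next term joins JJCJJJJCJJCJJJJCJJJJC and JJCJJJJCJJCJJ.

JJCJJJJCJJCJJJJCJJJJCJJCJJJJCJJCJJ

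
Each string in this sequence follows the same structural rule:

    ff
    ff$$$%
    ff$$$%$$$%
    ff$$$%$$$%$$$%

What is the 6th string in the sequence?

Every step adds $$$% to the end: s(k+1) = s(k)·$$$%.
From ff$$$%$$$%$$$%, 2 further steps: ff$$$%$$$%$$$% → ff$$$%$$$%$$$%$$$% → (answer).

ff$$$%$$$%$$$%$$$%$$$%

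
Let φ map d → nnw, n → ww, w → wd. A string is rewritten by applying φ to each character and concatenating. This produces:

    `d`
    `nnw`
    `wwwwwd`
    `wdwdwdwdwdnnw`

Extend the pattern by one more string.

wdnnwwdnnwwdnnwwdnnwwdnnwwwwwwd

Applying the rule to each of the 13 symbols of wdwdwdwdwdnnw gives the pieces wd nnw wd nnw wd nnw wd nnw wd nnw ww ww wd, which concatenate to the answer.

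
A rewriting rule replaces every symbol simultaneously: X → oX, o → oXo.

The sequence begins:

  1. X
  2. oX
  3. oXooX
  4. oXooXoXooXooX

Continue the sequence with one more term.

oXooXoXooXooXoXooXoXooXooXoXooXooX

Applying the rule to each of the 13 symbols of oXooXoXooXooX gives the pieces oXo oX oXo oXo oX oXo oX oXo oXo oX oXo oXo oX, which concatenate to the answer.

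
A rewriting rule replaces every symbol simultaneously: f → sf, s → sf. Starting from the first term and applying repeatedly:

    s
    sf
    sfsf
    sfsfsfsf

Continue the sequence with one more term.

Rewriting each symbol of sfsfsfsf: s→sf, f→sf, s→sf, f→sf, s→sf, f→sf, s→sf, f→sf, which concatenates to sf sf sf sf sf sf sf sf.

sfsfsfsfsfsfsfsf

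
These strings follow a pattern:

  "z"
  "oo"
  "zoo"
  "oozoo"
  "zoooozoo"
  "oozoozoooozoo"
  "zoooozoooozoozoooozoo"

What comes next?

oozoozoooozoozoooozoooozoozoooozoo

Each term (from the third on) is the two preceding terms concatenated in order: term 3 = z·oo = zoo.
Continuing: oozoozoooozoo · zoooozoooozoozoooozoo gives term 8.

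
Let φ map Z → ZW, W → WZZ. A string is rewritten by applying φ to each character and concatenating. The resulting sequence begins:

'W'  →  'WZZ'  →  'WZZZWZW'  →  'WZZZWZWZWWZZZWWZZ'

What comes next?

φ(WZZZWZWZWWZZZWWZZ) expands symbol-by-symbol to WZZ ZW ZW ZW WZZ ZW WZZ ZW WZZ WZZ ZW ZW ZW WZZ WZZ ZW ZW; joining the 17 pieces gives the next term.

WZZZWZWZWWZZZWWZZZWWZZWZZZWZWZWWZZWZZZWZW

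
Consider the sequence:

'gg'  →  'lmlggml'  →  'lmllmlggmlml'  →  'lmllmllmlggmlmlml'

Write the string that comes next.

Each term wraps the previous one in lml on the left and ml on the right.
One more step from lmllmllmlggmlmlml gives the answer.

lmllmllmllmlggmlmlmlml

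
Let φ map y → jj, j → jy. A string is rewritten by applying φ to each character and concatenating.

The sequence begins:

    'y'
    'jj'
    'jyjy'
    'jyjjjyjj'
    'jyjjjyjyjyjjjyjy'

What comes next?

jyjjjyjyjyjjjyjjjyjjjyjyjyjjjyjj

Replace each of the 16 characters of jyjjjyjyjyjjjyjy in place — jy jj jy jy jy jj jy jj jy jj jy jy jy jj jy jj — and concatenate.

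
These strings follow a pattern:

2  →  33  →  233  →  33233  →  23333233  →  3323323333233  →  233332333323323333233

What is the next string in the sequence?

3323323333233233332333323323333233

This is a Fibonacci-style word recurrence s(k) = s(k−2)·s(k−1): e.g. 2·33 = 233.
So term 8 is 3323323333233·233332333323323333233.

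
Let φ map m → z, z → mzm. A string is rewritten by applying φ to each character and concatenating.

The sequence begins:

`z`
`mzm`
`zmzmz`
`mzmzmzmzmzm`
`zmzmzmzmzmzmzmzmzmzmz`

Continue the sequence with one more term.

Replace each of the 21 characters of zmzmzmzmzmzmzmzmzmzmz in place — mzm z mzm z mzm z mzm z mzm z mzm z mzm z mzm z mzm z mzm z mzm — and concatenate.

mzmzmzmzmzmzmzmzmzmzmzmzmzmzmzmzmzmzmzmzmzm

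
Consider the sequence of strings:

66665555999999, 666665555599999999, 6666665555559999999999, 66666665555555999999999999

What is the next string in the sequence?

Term n consists of n+1 6's, followed by n+1 5's, followed by 2n 9's, where the shown terms are n = 3, 4, 5, 6.
At n = 7 the blocks have lengths 8, 8, 14.

666666665555555599999999999999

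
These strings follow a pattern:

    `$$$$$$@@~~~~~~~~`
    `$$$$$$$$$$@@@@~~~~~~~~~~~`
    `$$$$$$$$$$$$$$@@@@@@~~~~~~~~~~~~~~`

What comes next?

$$$$$$$$$$$$$$$$$$@@@@@@@@~~~~~~~~~~~~~~~~~

Reading off run lengths: $ runs 6, 10, 14; @ runs 2, 4, 6; ~ runs 8, 11, 14 — each is linear in n, where the shown terms are n = 2, 3, 4.
At n = 5 the blocks have lengths 18, 8, 17.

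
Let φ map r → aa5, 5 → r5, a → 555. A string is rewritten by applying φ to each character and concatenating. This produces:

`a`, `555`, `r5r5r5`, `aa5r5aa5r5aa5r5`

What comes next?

555555r5aa5r5555555r5aa5r5555555r5aa5r5

Replace each of the 15 characters of aa5r5aa5r5aa5r5 in place — 555 555 r5 aa5 r5 555 555 r5 aa5 r5 555 555 r5 aa5 r5 — and concatenate.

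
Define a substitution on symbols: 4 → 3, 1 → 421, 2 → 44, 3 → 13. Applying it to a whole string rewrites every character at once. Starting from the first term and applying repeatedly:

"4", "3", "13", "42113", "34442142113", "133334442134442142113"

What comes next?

4211313131333344421133334442134442142113

φ(133334442134442142113) expands symbol-by-symbol to 421 13 13 13 13 3 3 3 44 421 13 3 3 3 44 421 3 44 421 421 13; joining the 21 pieces gives the next term.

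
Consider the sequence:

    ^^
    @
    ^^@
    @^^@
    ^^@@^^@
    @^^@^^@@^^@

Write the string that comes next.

Each term (from the third on) is the two preceding terms concatenated in order: term 3 = ^^·@ = ^^@.
So term 7 is ^^@@^^@·@^^@^^@@^^@.

^^@@^^@@^^@^^@@^^@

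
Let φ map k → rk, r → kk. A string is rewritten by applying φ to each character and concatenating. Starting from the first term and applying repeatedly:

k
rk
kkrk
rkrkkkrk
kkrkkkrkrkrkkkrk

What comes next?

Rewriting the 16 symbols of kkrkkkrkrkrkkkrk one by one yields rk rk kk rk rk rk kk rk kk rk kk rk rk rk kk rk; concatenated:

rkrkkkrkrkrkkkrkkkrkkkrkrkrkkkrk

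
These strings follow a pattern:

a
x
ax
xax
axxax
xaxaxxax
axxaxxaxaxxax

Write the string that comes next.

xaxaxxaxaxxaxxaxaxxax

This is a Fibonacci-style word recurrence s(k) = s(k−2)·s(k−1): e.g. a·x = ax.
The next term joins xaxaxxax and axxaxxaxaxxax.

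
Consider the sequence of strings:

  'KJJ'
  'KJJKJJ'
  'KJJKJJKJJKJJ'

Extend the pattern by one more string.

KJJKJJKJJKJJKJJKJJKJJKJJ

s(k+1) = s(k)·s(k) — each term doubles the last.
So the next term is two copies of KJJKJJKJJKJJ.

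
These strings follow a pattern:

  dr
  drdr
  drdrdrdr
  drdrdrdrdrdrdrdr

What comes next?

Every step duplicates the string.
Doubling drdrdrdrdrdrdrdr:

drdrdrdrdrdrdrdrdrdrdrdrdrdrdrdr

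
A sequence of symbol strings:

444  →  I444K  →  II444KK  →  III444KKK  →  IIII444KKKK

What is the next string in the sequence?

s(k+1) = I·s(k)·K, so each term gains I as a prefix and K as a suffix.
One more step from IIII444KKKK gives the answer.

IIIII444KKKKK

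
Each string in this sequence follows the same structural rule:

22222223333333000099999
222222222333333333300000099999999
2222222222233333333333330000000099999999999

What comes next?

Reading off run lengths: 2 runs 7, 9, 11; 3 runs 7, 10, 13; 0 runs 4, 6, 8; 9 runs 5, 8, 11 — each is linear in n, where the shown terms are n = 2, 3, 4.
At n = 5 the blocks have lengths 13, 16, 10, 14.

22222222222223333333333333333000000000099999999999999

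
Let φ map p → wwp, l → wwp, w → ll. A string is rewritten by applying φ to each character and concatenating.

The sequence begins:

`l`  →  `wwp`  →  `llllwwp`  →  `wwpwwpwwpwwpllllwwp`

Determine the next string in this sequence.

Applying the rule to each of the 19 symbols of wwpwwpwwpwwpllllwwp gives the pieces ll ll wwp ll ll wwp ll ll wwp ll ll wwp wwp wwp wwp wwp ll ll wwp, which concatenate to the answer.

llllwwpllllwwpllllwwpllllwwpwwpwwpwwpwwpllllwwp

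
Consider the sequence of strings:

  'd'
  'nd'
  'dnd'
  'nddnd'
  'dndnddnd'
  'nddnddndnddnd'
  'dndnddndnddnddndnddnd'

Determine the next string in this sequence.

nddnddndnddnddndnddndnddnddndnddnd

This is a Fibonacci-style word recurrence s(k) = s(k−2)·s(k−1): e.g. d·nd = dnd.
So term 8 is nddnddndnddnd·dndnddndnddnddndnddnd.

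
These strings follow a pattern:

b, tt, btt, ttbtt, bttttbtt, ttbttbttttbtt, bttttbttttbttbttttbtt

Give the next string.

This is a Fibonacci-style word recurrence s(k) = s(k−2)·s(k−1): e.g. b·tt = btt.
The next term joins ttbttbttttbtt and bttttbttttbttbttttbtt.

ttbttbttttbttbttttbttttbttbttttbtt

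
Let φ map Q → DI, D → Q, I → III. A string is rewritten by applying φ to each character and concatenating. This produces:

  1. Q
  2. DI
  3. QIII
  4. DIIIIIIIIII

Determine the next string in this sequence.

Apply φ to DIIIIIIIIII symbol by symbol: D→Q, I→III, I→III, I→III, I→III, I→III, I→III, I→III, I→III, I→III, I→III; joined: Q III III III III III III III III III III.

QIIIIIIIIIIIIIIIIIIIIIIIIIIIIII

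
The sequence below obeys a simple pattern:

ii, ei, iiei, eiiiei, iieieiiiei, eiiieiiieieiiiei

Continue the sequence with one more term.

This is a Fibonacci-style word recurrence s(k) = s(k−2)·s(k−1): e.g. ii·ei = iiei.
Continuing: iieieiiiei · eiiieiiieieiiiei gives term 7.

iieieiiieieiiieiiieieiiiei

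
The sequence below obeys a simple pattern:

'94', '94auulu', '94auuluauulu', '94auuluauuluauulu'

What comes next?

94auuluauuluauuluauulu

Every step adds auulu to the end: s(k+1) = s(k)·auulu.
One more step from 94auuluauuluauulu gives the answer.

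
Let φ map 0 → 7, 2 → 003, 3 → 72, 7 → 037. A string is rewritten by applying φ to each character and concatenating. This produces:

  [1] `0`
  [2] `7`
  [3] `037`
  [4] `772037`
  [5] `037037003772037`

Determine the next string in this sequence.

Applying the rule to each of the 15 symbols of 037037003772037 gives the pieces 7 72 037 7 72 037 7 7 72 037 037 003 7 72 037, which concatenate to the answer.

7720377720377772037037003772037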